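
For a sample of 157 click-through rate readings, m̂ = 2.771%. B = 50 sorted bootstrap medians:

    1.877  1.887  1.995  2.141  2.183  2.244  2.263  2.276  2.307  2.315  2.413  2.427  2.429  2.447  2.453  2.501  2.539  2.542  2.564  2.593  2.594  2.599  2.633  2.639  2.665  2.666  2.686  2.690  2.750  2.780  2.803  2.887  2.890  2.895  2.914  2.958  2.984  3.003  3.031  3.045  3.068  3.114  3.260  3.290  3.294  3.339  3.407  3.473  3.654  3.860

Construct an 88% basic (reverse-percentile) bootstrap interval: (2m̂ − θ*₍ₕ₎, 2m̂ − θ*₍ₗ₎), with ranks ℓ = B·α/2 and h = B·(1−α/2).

Percentile endpoints at ranks 3 and 47: θ*₍3₎ = 1.995, θ*₍47₎ = 3.407.
Basic interval reflects these around m̂:
  lower = 2 × 2.771 − 3.407 = 2.135
  upper = 2 × 2.771 − 1.995 = 3.547

(2.135, 3.547)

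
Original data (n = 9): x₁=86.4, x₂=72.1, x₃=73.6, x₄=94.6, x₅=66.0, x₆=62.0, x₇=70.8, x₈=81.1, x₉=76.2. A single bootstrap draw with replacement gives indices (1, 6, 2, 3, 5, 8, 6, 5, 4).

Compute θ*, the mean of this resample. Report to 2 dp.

Resample values: 86.4, 62.0, 72.1, 73.6, 66.0, 81.1, 62.0, 66.0, 94.6.
Mean = (86.4 + 62.0 + 72.1 + 73.6 + 66.0 + 81.1 + 62.0 + 66.0 + 94.6) / 9 = 663.80 / 9 = 73.76

θ* = 73.76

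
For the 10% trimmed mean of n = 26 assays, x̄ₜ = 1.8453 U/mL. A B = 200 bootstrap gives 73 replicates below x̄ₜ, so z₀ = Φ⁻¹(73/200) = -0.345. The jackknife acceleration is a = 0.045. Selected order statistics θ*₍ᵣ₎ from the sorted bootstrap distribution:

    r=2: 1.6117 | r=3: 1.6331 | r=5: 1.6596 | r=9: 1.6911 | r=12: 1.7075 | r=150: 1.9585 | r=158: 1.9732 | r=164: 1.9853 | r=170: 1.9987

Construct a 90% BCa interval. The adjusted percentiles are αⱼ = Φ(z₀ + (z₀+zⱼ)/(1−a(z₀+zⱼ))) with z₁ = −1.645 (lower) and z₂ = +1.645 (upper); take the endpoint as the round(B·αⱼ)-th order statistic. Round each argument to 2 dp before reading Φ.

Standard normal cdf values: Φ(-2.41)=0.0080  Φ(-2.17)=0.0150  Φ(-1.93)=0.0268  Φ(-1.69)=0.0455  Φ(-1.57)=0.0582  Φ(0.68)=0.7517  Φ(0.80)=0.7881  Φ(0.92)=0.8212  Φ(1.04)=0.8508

(1.6331, 1.9987)

Lower: z₀ + z₁ = -0.345 + (-1.645) = -1.990; 1 − a(z₀+z₁) = 1 − (0.045)(-1.990) = 1.0896; argument = -0.345 + (-1.990)/1.0896 = -2.1714 → -2.17.
α₁ = Φ(-2.17) = 0.0150; rank = round(200 × 0.0150) = 3; θ*₍3₎ = 1.6331.
Upper: z₀ + z₂ = 1.300; 1 − a(z₀+z₂) = 0.9415; argument = 1.0358 → 1.04; α₂ = 0.8508; rank = 170; θ*₍170₎ = 1.9987.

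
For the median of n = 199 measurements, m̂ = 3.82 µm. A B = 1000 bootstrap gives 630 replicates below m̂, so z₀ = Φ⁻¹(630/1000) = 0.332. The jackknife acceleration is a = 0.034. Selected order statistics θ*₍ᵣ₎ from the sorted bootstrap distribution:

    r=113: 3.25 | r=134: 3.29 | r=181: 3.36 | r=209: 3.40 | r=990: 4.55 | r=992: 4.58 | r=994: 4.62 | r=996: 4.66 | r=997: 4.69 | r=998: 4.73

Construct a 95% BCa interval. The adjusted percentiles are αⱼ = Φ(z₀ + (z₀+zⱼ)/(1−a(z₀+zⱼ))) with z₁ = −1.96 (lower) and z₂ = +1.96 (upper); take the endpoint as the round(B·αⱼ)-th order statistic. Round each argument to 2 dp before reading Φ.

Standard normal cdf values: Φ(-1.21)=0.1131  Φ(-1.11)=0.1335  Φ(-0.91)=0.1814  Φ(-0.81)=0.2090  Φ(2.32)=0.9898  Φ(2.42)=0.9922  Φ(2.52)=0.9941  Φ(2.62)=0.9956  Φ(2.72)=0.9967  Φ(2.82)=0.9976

(3.25, 4.73)

Lower: z₀ + z₁ = 0.332 + (-1.960) = -1.628; 1 − a(z₀+z₁) = 1 − (0.034)(-1.628) = 1.0554; argument = 0.332 + (-1.628)/1.0554 = -1.2106 → -1.21.
α₁ = Φ(-1.21) = 0.1131; rank = round(1000 × 0.1131) = 113; θ*₍113₎ = 3.25.
Upper: z₀ + z₂ = 2.292; 1 − a(z₀+z₂) = 0.9221; argument = 2.8177 → 2.82; α₂ = 0.9976; rank = 998; θ*₍998₎ = 4.73.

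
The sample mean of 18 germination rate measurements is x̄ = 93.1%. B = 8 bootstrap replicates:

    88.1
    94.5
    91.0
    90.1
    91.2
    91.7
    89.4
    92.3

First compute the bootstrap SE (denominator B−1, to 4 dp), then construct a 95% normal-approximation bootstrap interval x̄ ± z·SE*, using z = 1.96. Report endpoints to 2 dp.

Mean of replicates = 91.0375; sum of squared deviations = 26.2388; SE* = √(26.2388/7) = 1.9361
Margin = 1.96 × 1.9361 = 3.795
Interval: 93.1 ± 3.795

(89.31, 96.89)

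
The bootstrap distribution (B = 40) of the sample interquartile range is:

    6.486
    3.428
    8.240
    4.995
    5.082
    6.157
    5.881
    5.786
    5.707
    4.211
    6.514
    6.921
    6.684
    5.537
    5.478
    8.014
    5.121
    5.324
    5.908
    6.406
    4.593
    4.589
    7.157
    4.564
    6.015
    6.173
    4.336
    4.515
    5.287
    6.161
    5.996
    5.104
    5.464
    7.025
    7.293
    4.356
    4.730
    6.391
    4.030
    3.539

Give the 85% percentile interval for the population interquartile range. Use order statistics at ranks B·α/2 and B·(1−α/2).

(4.030, 7.157)

Sorted replicates: 3.428, 3.539, 4.030, 4.211, 4.336, 4.356, 4.515, 4.564, 4.589, 4.593, 4.730, 4.995, 5.082, 5.104, 5.121, 5.287, 5.324, 5.464, 5.478, 5.537, 5.707, 5.786, 5.881, 5.908, 5.996, 6.015, 6.157, 6.161, 6.173, 6.391, 6.406, 6.486, 6.514, 6.684, 6.921, 7.025, 7.157, 7.293, 8.014, 8.240
α = 0.15; lower rank = 40 × 0.075 = 3; upper rank = 40 × 0.925 = 37.
The 3rd smallest replicate is 4.030; the 37th is 7.157.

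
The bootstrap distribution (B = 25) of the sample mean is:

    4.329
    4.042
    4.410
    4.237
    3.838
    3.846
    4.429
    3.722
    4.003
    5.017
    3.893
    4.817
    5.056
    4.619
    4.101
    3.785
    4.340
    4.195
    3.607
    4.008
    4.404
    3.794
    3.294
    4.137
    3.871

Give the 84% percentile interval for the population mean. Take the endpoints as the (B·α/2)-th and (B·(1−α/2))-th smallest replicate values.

(3.607, 4.817)

Sorted replicates: 3.294, 3.607, 3.722, 3.785, 3.794, 3.838, 3.846, 3.871, 3.893, 4.003, 4.008, 4.042, 4.101, 4.137, 4.195, 4.237, 4.329, 4.340, 4.404, 4.410, 4.429, 4.619, 4.817, 5.017, 5.056
α = 0.16; lower rank = 25 × 0.080 = 2; upper rank = 25 × 0.920 = 23.
The 2nd smallest replicate is 3.607; the 23rd is 4.817.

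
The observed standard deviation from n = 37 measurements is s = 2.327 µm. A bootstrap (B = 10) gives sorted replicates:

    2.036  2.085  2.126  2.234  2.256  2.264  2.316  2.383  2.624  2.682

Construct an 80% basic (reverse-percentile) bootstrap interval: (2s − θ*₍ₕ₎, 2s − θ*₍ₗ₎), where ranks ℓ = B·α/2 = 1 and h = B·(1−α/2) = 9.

Percentile endpoints at ranks 1 and 9: θ*₍1₎ = 2.036, θ*₍9₎ = 2.624.
Basic interval reflects these around s:
  lower = 2 × 2.327 − 2.624 = 2.030
  upper = 2 × 2.327 − 2.036 = 2.618

(2.030, 2.618)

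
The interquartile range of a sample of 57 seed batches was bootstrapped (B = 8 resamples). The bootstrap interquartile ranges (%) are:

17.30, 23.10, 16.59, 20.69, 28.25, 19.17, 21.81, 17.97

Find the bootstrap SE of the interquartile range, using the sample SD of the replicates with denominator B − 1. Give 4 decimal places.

SE* = 3.8205

Bootstrap SE is the standard deviation of the 8 replicate interquartile ranges.
Mean of replicates: (17.30 + 23.10 + 16.59 + 20.69 + 28.25 + 19.17 + 21.81 + 17.97) / 8 = 164.88000 / 8 = 20.61000
Sum of squared deviations: (−3.31000)² + (+2.49000)² + (−4.02000)² + (+0.08000)² + (+7.64000)² + (−1.44000)² + (+1.20000)² + (−2.64000)² = 102.17580
Variance = 102.17580 / 7 = 14.59654
SE* = √14.59654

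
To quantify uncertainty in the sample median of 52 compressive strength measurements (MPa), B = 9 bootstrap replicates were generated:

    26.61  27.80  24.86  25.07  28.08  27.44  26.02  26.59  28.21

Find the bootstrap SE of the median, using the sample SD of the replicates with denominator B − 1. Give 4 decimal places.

Bootstrap SE is the standard deviation of the 9 replicate medians.
Mean of replicates: (26.61 + 27.80 + 24.86 + 25.07 + 28.08 + 27.44 + 26.02 + 26.59 + 28.21) / 9 = 240.68000 / 9 = 26.74222
Sum of squared deviations: (−0.13222)² + (+1.05778)² + (−1.88222)² + (−1.67222)² + (+1.33778)² + (+0.69778)² + (−0.72222)² + (−0.15222)² + (+1.46778)² = 12.45116
Variance = 12.45116 / 8 = 1.55639
SE* = √1.55639

SE* = 1.2476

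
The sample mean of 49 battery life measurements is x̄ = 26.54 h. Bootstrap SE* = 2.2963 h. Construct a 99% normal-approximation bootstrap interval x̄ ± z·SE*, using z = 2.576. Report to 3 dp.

(20.625, 32.455)

Margin = 2.576 × 2.2963 = 5.9153
Interval: 26.54 ± 5.9153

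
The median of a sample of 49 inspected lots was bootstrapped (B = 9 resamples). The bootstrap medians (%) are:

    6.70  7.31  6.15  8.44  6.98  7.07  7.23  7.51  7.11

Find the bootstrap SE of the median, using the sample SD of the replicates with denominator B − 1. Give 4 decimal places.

SE* = 0.6187

Bootstrap SE is the standard deviation of the 9 replicate medians.
Mean of replicates: (6.70 + 7.31 + 6.15 + 8.44 + 6.98 + 7.07 + 7.23 + 7.51 + 7.11) / 9 = 64.50000 / 9 = 7.16667
Sum of squared deviations: (−0.46667)² + (+0.14333)² + (−1.01667)² + (+1.27333)² + (−0.18667)² + (−0.09667)² + (+0.06333)² + (+0.34333)² + (−0.05667)² = 3.06260
Variance = 3.06260 / 8 = 0.38282
SE* = √0.38282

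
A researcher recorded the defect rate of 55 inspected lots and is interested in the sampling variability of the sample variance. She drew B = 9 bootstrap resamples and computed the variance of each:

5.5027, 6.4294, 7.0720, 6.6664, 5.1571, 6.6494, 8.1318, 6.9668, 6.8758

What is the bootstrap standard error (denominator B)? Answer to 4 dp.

Bootstrap SE is the standard deviation of the 9 replicate variances.
Mean of replicates: (5.5027 + 6.4294 + 7.0720 + 6.6664 + 5.1571 + 6.6494 + 8.1318 + 6.9668 + 6.8758) / 9 = 59.45140 / 9 = 6.60571
Sum of squared deviations: (−1.10301)² + (−0.17631)² + (+0.46629)² + (+0.06069)² + (−1.44861)² + (+0.04369)² + (+1.52609)² + (+0.36109)² + (+0.27009)² = 6.10149
Variance = 6.10149 / 9 = 0.67794
SE* = √0.67794

SE* = 0.8234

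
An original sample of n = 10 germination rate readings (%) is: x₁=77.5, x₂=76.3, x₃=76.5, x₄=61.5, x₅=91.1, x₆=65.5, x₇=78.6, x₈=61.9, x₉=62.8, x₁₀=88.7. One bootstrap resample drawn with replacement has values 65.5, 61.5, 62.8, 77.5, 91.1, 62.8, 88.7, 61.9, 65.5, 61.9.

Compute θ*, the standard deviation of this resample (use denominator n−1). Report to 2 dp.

θ* = 11.54

Mean = 69.9200; sum of squared deviations = 1198.7360
s² = 1198.7360 / 9 = 133.1929
s = √133.1929 = 11.54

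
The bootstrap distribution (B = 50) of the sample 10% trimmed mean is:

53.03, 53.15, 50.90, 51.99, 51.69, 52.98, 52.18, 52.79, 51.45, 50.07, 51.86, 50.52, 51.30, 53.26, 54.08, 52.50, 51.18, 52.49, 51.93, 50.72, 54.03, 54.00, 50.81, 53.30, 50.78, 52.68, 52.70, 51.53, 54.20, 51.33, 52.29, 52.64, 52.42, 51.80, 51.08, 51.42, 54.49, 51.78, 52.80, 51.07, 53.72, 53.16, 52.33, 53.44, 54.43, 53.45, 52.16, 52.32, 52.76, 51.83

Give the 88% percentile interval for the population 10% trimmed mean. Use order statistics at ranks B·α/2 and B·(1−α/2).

(50.72, 54.08)

Sorted replicates: 50.07, 50.52, 50.72, 50.78, 50.81, 50.90, 51.07, 51.08, 51.18, 51.30, 51.33, 51.42, 51.45, 51.53, 51.69, 51.78, 51.80, 51.83, 51.86, 51.93, 51.99, 52.16, 52.18, 52.29, 52.32, 52.33, 52.42, 52.49, 52.50, 52.64, 52.68, 52.70, 52.76, 52.79, 52.80, 52.98, 53.03, 53.15, 53.16, 53.26, 53.30, 53.44, 53.45, 53.72, 54.00, 54.03, 54.08, 54.20, 54.43, 54.49
α = 0.12; lower rank = 50 × 0.060 = 3; upper rank = 50 × 0.940 = 47.
The 3rd smallest replicate is 50.72; the 47th is 54.08.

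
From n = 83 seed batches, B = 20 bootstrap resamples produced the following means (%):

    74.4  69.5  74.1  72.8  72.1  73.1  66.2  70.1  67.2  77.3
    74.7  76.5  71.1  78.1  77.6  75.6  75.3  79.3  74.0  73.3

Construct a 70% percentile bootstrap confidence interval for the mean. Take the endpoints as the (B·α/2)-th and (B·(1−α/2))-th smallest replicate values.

(69.5, 77.3)

Sorted replicates: 66.2, 67.2, 69.5, 70.1, 71.1, 72.1, 72.8, 73.1, 73.3, 74.0, 74.1, 74.4, 74.7, 75.3, 75.6, 76.5, 77.3, 77.6, 78.1, 79.3
α = 0.30; lower rank = 20 × 0.150 = 3; upper rank = 20 × 0.850 = 17.
The 3rd smallest replicate is 69.5; the 17th is 77.3.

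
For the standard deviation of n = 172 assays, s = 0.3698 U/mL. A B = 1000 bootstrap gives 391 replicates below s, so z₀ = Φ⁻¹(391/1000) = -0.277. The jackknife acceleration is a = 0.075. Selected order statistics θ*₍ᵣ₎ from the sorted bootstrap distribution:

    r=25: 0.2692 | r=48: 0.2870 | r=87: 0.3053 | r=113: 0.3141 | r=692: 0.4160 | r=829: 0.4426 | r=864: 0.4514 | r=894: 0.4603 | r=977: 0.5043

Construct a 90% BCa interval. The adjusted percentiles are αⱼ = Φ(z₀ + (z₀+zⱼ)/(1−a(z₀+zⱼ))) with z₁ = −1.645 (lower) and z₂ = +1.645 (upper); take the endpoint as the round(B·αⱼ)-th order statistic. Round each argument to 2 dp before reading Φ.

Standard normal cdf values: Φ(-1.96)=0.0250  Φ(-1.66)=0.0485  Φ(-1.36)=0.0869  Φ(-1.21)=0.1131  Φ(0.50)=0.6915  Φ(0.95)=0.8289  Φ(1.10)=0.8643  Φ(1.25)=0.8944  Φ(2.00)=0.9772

Lower: z₀ + z₁ = -0.277 + (-1.645) = -1.922; 1 − a(z₀+z₁) = 1 − (0.075)(-1.922) = 1.1442; argument = -0.277 + (-1.922)/1.1442 = -1.9568 → -1.96.
α₁ = Φ(-1.96) = 0.0250; rank = round(1000 × 0.0250) = 25; θ*₍25₎ = 0.2692.
Upper: z₀ + z₂ = 1.368; 1 − a(z₀+z₂) = 0.8974; argument = 1.2474 → 1.25; α₂ = 0.8944; rank = 894; θ*₍894₎ = 0.4603.

(0.2692, 0.4603)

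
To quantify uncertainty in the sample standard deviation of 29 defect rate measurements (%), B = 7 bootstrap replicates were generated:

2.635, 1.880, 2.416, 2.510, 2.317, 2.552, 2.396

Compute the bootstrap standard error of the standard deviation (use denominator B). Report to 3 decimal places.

Bootstrap SE is the standard deviation of the 7 replicate standard deviations.
Mean of replicates: (2.635 + 1.880 + 2.416 + 2.510 + 2.317 + 2.552 + 2.396) / 7 = 16.7060 / 7 = 2.3866
Sum of squared deviations: (+0.2484)² + (−0.5066)² + (+0.0294)² + (+0.1234)² + (−0.0696)² + (+0.1654)² + (+0.0094)² = 0.3667
Variance = 0.3667 / 7 = 0.0524
SE* = √0.0524

SE* = 0.229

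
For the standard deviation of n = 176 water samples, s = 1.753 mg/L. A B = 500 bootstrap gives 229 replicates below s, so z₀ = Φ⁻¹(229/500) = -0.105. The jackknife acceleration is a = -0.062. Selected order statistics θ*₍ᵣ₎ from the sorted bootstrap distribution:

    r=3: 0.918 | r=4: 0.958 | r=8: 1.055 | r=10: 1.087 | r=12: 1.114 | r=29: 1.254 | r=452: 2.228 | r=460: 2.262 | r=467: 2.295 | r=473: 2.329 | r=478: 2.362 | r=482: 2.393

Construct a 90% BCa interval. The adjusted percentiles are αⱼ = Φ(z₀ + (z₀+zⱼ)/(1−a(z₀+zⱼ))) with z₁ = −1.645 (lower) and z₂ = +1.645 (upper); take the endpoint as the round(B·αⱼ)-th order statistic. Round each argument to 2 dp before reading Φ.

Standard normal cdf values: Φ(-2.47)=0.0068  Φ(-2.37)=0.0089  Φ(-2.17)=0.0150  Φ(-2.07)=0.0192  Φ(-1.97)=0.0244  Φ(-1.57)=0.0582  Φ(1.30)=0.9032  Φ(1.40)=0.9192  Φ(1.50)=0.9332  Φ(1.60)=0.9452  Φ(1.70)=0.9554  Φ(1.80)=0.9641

Lower: z₀ + z₁ = -0.105 + (-1.645) = -1.750; 1 − a(z₀+z₁) = 1 − (-0.062)(-1.750) = 0.8915; argument = -0.105 + (-1.750)/0.8915 = -2.0680 → -2.07.
α₁ = Φ(-2.07) = 0.0192; rank = round(500 × 0.0192) = 10; θ*₍10₎ = 1.087.
Upper: z₀ + z₂ = 1.540; 1 − a(z₀+z₂) = 1.0955; argument = 1.3008 → 1.30; α₂ = 0.9032; rank = 452; θ*₍452₎ = 2.228.

(1.087, 2.228)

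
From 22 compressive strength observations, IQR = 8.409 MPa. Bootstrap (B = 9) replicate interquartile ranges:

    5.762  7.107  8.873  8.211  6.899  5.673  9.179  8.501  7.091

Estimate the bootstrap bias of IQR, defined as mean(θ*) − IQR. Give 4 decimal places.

mean(θ*) = (5.762 + 7.107 + 8.873 + 8.211 + 6.899 + 5.673 + 9.179 + 8.501 + 7.091) / 9 = 7.47733
bias = 7.47733 − 8.409

bias = −0.9317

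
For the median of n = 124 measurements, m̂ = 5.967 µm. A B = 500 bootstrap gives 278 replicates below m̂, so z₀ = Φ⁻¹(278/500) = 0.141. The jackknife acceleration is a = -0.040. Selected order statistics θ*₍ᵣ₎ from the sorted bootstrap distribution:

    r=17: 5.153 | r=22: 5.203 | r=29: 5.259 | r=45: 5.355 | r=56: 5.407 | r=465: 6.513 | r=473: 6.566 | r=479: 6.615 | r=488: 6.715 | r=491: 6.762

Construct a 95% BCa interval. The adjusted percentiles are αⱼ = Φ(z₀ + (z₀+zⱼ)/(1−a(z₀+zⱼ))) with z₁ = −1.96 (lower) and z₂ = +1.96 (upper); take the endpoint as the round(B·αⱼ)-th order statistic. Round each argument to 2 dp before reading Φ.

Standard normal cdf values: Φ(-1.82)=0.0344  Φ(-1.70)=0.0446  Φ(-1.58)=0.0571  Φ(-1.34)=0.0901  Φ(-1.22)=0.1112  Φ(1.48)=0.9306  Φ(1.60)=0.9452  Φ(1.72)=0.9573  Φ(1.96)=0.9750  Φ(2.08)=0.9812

(5.153, 6.762)

Lower: z₀ + z₁ = 0.141 + (-1.960) = -1.819; 1 − a(z₀+z₁) = 1 − (-0.040)(-1.819) = 0.9272; argument = 0.141 + (-1.819)/0.9272 = -1.8207 → -1.82.
α₁ = Φ(-1.82) = 0.0344; rank = round(500 × 0.0344) = 17; θ*₍17₎ = 5.153.
Upper: z₀ + z₂ = 2.101; 1 − a(z₀+z₂) = 1.0840; argument = 2.0791 → 2.08; α₂ = 0.9812; rank = 491; θ*₍491₎ = 6.762.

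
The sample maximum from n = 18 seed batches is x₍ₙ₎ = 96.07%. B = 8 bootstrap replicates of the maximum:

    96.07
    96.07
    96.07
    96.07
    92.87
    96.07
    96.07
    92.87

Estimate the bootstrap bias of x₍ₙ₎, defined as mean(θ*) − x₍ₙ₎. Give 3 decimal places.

mean(θ*) = (96.07 + 96.07 + 96.07 + 96.07 + 92.87 + 96.07 + 96.07 + 92.87) / 8 = 95.2700
bias = 95.2700 − 96.07

bias = −0.800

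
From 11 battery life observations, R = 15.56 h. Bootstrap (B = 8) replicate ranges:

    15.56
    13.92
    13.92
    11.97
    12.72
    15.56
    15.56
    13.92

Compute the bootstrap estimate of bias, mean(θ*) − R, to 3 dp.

bias = −1.419

mean(θ*) = (15.56 + 13.92 + 13.92 + 11.97 + 12.72 + 15.56 + 15.56 + 13.92) / 8 = 14.1412
bias = 14.1412 − 15.56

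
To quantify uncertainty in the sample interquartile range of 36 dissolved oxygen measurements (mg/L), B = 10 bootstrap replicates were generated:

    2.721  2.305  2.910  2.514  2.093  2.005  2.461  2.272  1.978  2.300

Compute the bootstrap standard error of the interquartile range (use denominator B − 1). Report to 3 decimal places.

Bootstrap SE is the standard deviation of the 10 replicate interquartile ranges.
Mean of replicates: (2.721 + 2.305 + 2.910 + 2.514 + 2.093 + 2.005 + 2.461 + 2.272 + 1.978 + 2.300) / 10 = 23.5590 / 10 = 2.3559
Sum of squared deviations: (+0.3651)² + (−0.0509)² + (+0.5541)² + (+0.1581)² + (−0.2629)² + (−0.3509)² + (+0.1051)² + (−0.0839)² + (−0.3779)² + (−0.0559)² = 0.8242
Variance = 0.8242 / 9 = 0.0916
SE* = √0.0916

SE* = 0.303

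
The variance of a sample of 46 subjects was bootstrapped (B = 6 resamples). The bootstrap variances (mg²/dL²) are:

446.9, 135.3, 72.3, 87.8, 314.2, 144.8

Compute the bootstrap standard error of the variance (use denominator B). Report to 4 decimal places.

SE* = 135.4808

Bootstrap SE is the standard deviation of the 6 replicate variances.
Mean of replicates: (446.9 + 135.3 + 72.3 + 87.8 + 314.2 + 144.8) / 6 = 1201.30000 / 6 = 200.21667
Sum of squared deviations: (+246.68333)² + (−64.91667)² + (−127.91667)² + (−112.41667)² + (+113.98333)² + (−55.41667)² = 110130.22833
Variance = 110130.22833 / 6 = 18355.03806
SE* = √18355.03806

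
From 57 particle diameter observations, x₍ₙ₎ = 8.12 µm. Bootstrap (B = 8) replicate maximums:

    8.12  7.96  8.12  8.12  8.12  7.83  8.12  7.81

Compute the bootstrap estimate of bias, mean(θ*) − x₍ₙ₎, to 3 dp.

bias = −0.095

mean(θ*) = (8.12 + 7.96 + 8.12 + 8.12 + 8.12 + 7.83 + 8.12 + 7.81) / 8 = 8.0250
bias = 8.0250 − 8.12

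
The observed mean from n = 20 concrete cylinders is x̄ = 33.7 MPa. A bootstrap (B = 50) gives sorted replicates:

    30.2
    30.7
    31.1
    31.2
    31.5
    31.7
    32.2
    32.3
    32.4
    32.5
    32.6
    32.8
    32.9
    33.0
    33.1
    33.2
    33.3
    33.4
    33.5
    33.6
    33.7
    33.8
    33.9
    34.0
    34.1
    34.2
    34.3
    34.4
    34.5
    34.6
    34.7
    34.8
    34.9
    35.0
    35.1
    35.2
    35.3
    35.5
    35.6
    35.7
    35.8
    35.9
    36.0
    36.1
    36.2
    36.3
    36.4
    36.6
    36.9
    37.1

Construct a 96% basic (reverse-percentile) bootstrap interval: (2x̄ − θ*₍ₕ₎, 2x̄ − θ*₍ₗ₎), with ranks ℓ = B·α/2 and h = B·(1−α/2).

(30.5, 37.2)

Percentile endpoints at ranks 1 and 49: θ*₍1₎ = 30.2, θ*₍49₎ = 36.9.
Basic interval reflects these around x̄:
  lower = 2 × 33.7 − 36.9 = 30.5
  upper = 2 × 33.7 − 30.2 = 37.2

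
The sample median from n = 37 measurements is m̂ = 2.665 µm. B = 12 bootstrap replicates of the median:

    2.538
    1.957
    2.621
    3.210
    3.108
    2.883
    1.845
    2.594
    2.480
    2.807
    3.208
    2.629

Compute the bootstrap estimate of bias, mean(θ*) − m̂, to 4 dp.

mean(θ*) = (2.538 + 1.957 + 2.621 + 3.210 + 3.108 + 2.883 + 1.845 + 2.594 + 2.480 + 2.807 + 3.208 + 2.629) / 12 = 2.65667
bias = 2.65667 − 2.665

bias = −0.0083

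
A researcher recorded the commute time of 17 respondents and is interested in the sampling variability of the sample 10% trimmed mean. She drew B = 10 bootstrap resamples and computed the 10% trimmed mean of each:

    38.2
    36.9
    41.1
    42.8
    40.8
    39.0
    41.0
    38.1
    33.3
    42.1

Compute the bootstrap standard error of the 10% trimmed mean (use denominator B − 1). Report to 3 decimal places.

SE* = 2.847

Bootstrap SE is the standard deviation of the 10 replicate 10% trimmed means.
Mean of replicates: (38.2 + 36.9 + 41.1 + 42.8 + 40.8 + 39.0 + 41.0 + 38.1 + 33.3 + 42.1) / 10 = 393.3000 / 10 = 39.3300
Sum of squared deviations: (−1.1300)² + (−2.4300)² + (+1.7700)² + (+3.4700)² + (+1.4700)² + (−0.3300)² + (+1.6700)² + (−1.2300)² + (−6.0300)² + (+2.7700)² = 72.9610
Variance = 72.9610 / 9 = 8.1068
SE* = √8.1068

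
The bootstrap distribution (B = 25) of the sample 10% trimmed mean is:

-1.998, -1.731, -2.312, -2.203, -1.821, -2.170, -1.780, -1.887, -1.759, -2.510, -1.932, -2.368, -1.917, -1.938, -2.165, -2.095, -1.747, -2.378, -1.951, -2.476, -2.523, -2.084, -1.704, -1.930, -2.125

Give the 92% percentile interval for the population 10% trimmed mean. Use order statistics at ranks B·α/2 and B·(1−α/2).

Sorted replicates: -2.523, -2.510, -2.476, -2.378, -2.368, -2.312, -2.203, -2.170, -2.165, -2.125, -2.095, -2.084, -1.998, -1.951, -1.938, -1.932, -1.930, -1.917, -1.887, -1.821, -1.780, -1.759, -1.747, -1.731, -1.704
α = 0.08; lower rank = 25 × 0.040 = 1; upper rank = 25 × 0.960 = 24.
The 1st smallest replicate is -2.523; the 24th is -1.731.

(-2.523, -1.731)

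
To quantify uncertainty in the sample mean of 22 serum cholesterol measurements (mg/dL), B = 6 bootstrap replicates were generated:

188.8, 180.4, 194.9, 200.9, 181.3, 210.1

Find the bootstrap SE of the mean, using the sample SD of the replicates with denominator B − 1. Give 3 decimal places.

SE* = 11.587

Bootstrap SE is the standard deviation of the 6 replicate means.
Mean of replicates: (188.8 + 180.4 + 194.9 + 200.9 + 181.3 + 210.1) / 6 = 1156.4000 / 6 = 192.7333
Sum of squared deviations: (−3.9333)² + (−12.3333)² + (+2.1667)² + (+8.1667)² + (−11.4333)² + (+17.3667)² = 671.2933
Variance = 671.2933 / 5 = 134.2587
SE* = √134.2587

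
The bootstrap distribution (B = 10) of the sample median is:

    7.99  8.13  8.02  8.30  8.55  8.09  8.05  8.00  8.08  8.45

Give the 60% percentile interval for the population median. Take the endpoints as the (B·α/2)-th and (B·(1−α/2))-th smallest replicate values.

Sorted replicates: 7.99, 8.00, 8.02, 8.05, 8.08, 8.09, 8.13, 8.30, 8.45, 8.55
α = 0.40; lower rank = 10 × 0.200 = 2; upper rank = 10 × 0.800 = 8.
The 2nd smallest replicate is 8.00; the 8th is 8.30.

(8.00, 8.30)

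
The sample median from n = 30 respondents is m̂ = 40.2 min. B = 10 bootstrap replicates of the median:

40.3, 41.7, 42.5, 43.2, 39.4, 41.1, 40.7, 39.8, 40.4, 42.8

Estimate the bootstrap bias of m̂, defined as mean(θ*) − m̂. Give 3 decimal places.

bias = +0.990

mean(θ*) = (40.3 + 41.7 + 42.5 + 43.2 + 39.4 + 41.1 + 40.7 + 39.8 + 40.4 + 42.8) / 10 = 41.1900
bias = 41.1900 − 40.2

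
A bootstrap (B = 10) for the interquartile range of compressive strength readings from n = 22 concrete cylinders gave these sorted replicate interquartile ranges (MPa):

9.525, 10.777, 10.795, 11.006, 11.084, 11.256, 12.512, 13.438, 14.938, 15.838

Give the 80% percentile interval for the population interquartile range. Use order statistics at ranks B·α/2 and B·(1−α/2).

α = 0.20; lower rank = 10 × 0.100 = 1; upper rank = 10 × 0.900 = 9.
The 1st smallest replicate is 9.525; the 9th is 14.938.

(9.525, 14.938)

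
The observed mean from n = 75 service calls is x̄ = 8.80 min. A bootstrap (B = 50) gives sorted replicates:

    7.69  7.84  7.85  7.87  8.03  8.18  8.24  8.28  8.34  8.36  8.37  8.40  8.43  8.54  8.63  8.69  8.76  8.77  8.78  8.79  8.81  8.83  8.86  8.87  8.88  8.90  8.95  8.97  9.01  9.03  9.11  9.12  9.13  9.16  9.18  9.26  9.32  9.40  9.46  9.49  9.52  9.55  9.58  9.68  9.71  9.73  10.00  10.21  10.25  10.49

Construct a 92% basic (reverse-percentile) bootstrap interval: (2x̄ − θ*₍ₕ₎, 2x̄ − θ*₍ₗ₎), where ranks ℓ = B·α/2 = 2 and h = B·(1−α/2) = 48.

Percentile endpoints at ranks 2 and 48: θ*₍2₎ = 7.84, θ*₍48₎ = 10.21.
Basic interval reflects these around x̄:
  lower = 2 × 8.80 − 10.21 = 7.39
  upper = 2 × 8.80 − 7.84 = 9.76

(7.39, 9.76)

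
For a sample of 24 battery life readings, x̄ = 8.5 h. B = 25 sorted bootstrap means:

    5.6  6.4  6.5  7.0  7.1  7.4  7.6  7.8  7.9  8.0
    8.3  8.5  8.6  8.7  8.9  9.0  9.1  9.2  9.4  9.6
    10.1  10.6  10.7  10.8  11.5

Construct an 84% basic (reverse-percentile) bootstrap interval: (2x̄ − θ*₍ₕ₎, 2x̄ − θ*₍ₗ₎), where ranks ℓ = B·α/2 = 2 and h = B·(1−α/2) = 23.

Percentile endpoints at ranks 2 and 23: θ*₍2₎ = 6.4, θ*₍23₎ = 10.7.
Basic interval reflects these around x̄:
  lower = 2 × 8.5 − 10.7 = 6.3
  upper = 2 × 8.5 − 6.4 = 10.6

(6.3, 10.6)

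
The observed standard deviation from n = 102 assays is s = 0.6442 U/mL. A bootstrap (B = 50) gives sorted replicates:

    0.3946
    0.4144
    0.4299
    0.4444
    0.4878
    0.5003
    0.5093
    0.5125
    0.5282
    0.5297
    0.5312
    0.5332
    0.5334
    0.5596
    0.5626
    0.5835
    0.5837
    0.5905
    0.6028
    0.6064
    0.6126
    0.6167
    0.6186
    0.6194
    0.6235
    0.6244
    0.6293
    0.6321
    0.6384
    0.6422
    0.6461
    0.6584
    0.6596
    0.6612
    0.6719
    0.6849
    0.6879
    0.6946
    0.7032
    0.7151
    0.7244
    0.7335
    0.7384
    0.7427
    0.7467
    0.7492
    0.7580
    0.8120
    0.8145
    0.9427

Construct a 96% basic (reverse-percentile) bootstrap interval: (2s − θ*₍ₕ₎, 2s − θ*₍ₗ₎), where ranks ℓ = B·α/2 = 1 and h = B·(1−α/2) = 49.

(0.4739, 0.8938)

Percentile endpoints at ranks 1 and 49: θ*₍1₎ = 0.3946, θ*₍49₎ = 0.8145.
Basic interval reflects these around s:
  lower = 2 × 0.6442 − 0.8145 = 0.4739
  upper = 2 × 0.6442 − 0.3946 = 0.8938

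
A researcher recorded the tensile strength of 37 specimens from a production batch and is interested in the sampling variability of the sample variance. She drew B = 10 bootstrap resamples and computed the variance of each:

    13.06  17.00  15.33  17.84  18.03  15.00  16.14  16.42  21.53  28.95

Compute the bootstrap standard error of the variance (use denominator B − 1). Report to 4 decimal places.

Bootstrap SE is the standard deviation of the 10 replicate variances.
Mean of replicates: (13.06 + 17.00 + 15.33 + 17.84 + 18.03 + 15.00 + 16.14 + 16.42 + 21.53 + 28.95) / 10 = 179.30000 / 10 = 17.93000
Sum of squared deviations: (−4.87000)² + (−0.93000)² + (−2.60000)² + (−0.09000)² + (+0.10000)² + (−2.93000)² + (−1.79000)² + (−1.51000)² + (+3.60000)² + (+11.02000)² = 179.82940
Variance = 179.82940 / 9 = 19.98104
SE* = √19.98104

SE* = 4.4700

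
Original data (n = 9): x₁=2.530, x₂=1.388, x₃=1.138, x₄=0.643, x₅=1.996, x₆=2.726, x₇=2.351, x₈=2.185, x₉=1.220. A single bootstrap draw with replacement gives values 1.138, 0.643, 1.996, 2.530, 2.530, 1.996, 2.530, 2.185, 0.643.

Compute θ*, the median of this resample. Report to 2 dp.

Sorted: 0.643, 0.643, 1.138, 1.996, 1.996, 2.185, 2.530, 2.530, 2.530
Median = middle value = 2.00

θ* = 2.00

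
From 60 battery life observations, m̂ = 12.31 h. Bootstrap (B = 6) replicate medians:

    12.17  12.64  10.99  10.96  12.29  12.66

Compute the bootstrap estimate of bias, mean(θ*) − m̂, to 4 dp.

bias = −0.3583

mean(θ*) = (12.17 + 12.64 + 10.99 + 10.96 + 12.29 + 12.66) / 6 = 11.95167
bias = 11.95167 − 12.31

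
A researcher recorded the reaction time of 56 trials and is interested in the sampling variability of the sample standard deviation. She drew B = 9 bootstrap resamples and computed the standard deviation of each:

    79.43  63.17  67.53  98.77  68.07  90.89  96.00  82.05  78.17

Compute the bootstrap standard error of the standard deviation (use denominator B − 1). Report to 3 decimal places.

Bootstrap SE is the standard deviation of the 9 replicate standard deviations.
Mean of replicates: (79.43 + 63.17 + 67.53 + 98.77 + 68.07 + 90.89 + 96.00 + 82.05 + 78.17) / 9 = 724.0800 / 9 = 80.4533
Sum of squared deviations: (−1.0233)² + (−17.2833)² + (−12.9233)² + (+18.3167)² + (−12.3833)² + (+10.4367)² + (+15.5467)² + (+1.5967)² + (−2.2833)² = 1314.0064
Variance = 1314.0064 / 8 = 164.2508
SE* = √164.2508

SE* = 12.816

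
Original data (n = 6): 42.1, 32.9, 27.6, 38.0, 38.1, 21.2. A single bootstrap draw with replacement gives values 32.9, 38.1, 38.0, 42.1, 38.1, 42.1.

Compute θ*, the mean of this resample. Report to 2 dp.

Mean = (32.9 + 38.1 + 38.0 + 42.1 + 38.1 + 42.1) / 6 = 231.30 / 6 = 38.55

θ* = 38.55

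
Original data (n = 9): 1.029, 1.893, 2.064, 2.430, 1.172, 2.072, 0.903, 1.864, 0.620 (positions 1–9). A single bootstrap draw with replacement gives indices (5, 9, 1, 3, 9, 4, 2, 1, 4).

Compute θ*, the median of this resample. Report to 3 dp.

Resample values: 1.172, 0.620, 1.029, 2.064, 0.620, 2.430, 1.893, 1.029, 2.430.
Sorted: 0.620, 0.620, 1.029, 1.029, 1.172, 1.893, 2.064, 2.430, 2.430
Median = middle value = 1.172

θ* = 1.172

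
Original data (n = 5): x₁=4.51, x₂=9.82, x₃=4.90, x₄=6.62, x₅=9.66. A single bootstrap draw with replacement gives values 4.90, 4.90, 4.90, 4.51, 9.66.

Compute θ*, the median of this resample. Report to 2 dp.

Sorted: 4.51, 4.90, 4.90, 4.90, 9.66
Median = middle value = 4.90

θ* = 4.90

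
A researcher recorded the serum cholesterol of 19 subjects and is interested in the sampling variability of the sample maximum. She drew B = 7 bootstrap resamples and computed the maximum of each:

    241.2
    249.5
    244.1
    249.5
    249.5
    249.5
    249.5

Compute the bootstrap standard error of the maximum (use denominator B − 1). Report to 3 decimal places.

SE* = 3.446

Bootstrap SE is the standard deviation of the 7 replicate maximums.
Mean of replicates: (241.2 + 249.5 + 244.1 + 249.5 + 249.5 + 249.5 + 249.5) / 7 = 1732.8000 / 7 = 247.5429
Sum of squared deviations: (−6.3429)² + (+1.9571)² + (−3.4429)² + (+1.9571)² + (+1.9571)² + (+1.9571)² + (+1.9571)² = 71.2371
Variance = 71.2371 / 6 = 11.8729
SE* = √11.8729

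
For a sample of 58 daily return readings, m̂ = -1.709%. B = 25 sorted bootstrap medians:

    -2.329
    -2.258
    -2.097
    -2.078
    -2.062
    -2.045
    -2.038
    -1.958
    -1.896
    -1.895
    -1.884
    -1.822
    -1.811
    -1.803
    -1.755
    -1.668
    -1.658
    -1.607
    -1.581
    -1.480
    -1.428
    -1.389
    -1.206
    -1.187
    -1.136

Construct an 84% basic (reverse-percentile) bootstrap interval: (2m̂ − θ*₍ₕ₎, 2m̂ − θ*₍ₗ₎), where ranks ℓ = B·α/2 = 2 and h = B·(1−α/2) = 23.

(-2.212, -1.160)

Percentile endpoints at ranks 2 and 23: θ*₍2₎ = -2.258, θ*₍23₎ = -1.206.
Basic interval reflects these around m̂:
  lower = 2 × -1.709 − -1.206 = -2.212
  upper = 2 × -1.709 − -2.258 = -1.160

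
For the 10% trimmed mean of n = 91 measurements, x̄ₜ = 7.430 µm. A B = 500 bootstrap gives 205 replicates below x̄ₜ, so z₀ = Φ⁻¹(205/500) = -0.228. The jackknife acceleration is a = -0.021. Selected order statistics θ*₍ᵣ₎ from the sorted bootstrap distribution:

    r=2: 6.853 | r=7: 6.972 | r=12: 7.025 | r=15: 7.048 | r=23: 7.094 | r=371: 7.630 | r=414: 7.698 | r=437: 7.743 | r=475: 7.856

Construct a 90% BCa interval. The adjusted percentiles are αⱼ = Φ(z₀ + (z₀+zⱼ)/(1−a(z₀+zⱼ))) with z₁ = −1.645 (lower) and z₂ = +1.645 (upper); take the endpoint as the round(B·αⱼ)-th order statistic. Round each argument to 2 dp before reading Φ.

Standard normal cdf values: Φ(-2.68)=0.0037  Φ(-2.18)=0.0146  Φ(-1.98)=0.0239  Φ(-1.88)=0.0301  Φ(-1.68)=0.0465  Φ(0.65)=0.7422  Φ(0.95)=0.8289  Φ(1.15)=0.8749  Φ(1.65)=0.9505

Lower: z₀ + z₁ = -0.228 + (-1.645) = -1.873; 1 − a(z₀+z₁) = 1 − (-0.021)(-1.873) = 0.9607; argument = -0.228 + (-1.873)/0.9607 = -2.1777 → -2.18.
α₁ = Φ(-2.18) = 0.0146; rank = round(500 × 0.0146) = 7; θ*₍7₎ = 6.972.
Upper: z₀ + z₂ = 1.417; 1 − a(z₀+z₂) = 1.0298; argument = 1.1481 → 1.15; α₂ = 0.8749; rank = 437; θ*₍437₎ = 7.743.

(6.972, 7.743)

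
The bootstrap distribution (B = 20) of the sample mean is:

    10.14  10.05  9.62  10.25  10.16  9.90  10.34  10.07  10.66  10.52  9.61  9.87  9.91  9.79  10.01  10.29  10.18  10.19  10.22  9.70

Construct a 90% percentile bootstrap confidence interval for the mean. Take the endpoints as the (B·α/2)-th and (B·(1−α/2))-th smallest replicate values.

Sorted replicates: 9.61, 9.62, 9.70, 9.79, 9.87, 9.90, 9.91, 10.01, 10.05, 10.07, 10.14, 10.16, 10.18, 10.19, 10.22, 10.25, 10.29, 10.34, 10.52, 10.66
α = 0.10; lower rank = 20 × 0.050 = 1; upper rank = 20 × 0.950 = 19.
The 1st smallest replicate is 9.61; the 19th is 10.52.

(9.61, 10.52)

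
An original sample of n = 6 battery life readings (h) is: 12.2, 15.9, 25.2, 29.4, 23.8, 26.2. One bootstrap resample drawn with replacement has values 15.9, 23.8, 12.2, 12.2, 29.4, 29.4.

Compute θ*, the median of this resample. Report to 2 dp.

θ* = 19.85

Sorted: 12.2, 12.2, 15.9, 23.8, 29.4, 29.4
Median = average of the two middle values = 19.85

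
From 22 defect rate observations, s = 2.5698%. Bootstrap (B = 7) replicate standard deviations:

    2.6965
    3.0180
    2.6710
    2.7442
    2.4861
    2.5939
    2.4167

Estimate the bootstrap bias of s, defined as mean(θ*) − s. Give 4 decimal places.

mean(θ*) = (2.6965 + 3.0180 + 2.6710 + 2.7442 + 2.4861 + 2.5939 + 2.4167) / 7 = 2.66091
bias = 2.66091 − 2.5698

bias = +0.0911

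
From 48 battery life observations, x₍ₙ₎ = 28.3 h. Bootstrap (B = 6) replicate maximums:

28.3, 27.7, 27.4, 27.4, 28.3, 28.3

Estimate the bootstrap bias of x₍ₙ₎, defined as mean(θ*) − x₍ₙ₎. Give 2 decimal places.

bias = −0.40

mean(θ*) = (28.3 + 27.7 + 27.4 + 27.4 + 28.3 + 28.3) / 6 = 27.900
bias = 27.900 − 28.3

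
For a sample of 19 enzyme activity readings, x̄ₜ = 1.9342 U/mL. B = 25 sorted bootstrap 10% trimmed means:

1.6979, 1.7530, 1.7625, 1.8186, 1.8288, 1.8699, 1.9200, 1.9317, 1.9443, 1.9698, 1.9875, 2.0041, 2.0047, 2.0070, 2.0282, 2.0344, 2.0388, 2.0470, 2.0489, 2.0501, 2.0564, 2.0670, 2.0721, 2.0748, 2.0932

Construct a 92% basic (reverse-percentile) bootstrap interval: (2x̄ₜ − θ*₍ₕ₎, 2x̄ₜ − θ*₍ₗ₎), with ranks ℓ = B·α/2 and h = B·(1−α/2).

(1.7936, 2.1705)

Percentile endpoints at ranks 1 and 24: θ*₍1₎ = 1.6979, θ*₍24₎ = 2.0748.
Basic interval reflects these around x̄ₜ:
  lower = 2 × 1.9342 − 2.0748 = 1.7936
  upper = 2 × 1.9342 − 1.6979 = 2.1705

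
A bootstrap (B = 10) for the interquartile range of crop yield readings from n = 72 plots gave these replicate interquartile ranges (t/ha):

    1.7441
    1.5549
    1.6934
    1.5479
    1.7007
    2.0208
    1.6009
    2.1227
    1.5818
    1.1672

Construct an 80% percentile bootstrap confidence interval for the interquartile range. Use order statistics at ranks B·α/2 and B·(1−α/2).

Sorted replicates: 1.1672, 1.5479, 1.5549, 1.5818, 1.6009, 1.6934, 1.7007, 1.7441, 2.0208, 2.1227
α = 0.20; lower rank = 10 × 0.100 = 1; upper rank = 10 × 0.900 = 9.
The 1st smallest replicate is 1.1672; the 9th is 2.0208.

(1.1672, 2.0208)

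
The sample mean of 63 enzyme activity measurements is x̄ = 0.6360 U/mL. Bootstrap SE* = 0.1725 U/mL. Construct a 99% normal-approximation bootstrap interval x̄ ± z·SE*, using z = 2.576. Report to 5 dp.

(0.19164, 1.08036)

Margin = 2.576 × 0.1725 = 0.444360
Interval: 0.6360 ± 0.444360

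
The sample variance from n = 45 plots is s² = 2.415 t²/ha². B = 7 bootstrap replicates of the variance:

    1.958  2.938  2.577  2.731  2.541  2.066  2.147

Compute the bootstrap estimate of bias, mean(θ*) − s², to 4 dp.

bias = +0.0076

mean(θ*) = (1.958 + 2.938 + 2.577 + 2.731 + 2.541 + 2.066 + 2.147) / 7 = 2.42257
bias = 2.42257 − 2.415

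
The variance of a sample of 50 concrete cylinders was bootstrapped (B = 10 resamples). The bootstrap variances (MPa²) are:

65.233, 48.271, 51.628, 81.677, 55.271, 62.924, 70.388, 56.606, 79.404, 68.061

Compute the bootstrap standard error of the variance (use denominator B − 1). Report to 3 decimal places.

Bootstrap SE is the standard deviation of the 10 replicate variances.
Mean of replicates: (65.233 + 48.271 + 51.628 + 81.677 + 55.271 + 62.924 + 70.388 + 56.606 + 79.404 + 68.061) / 10 = 639.4630 / 10 = 63.9463
Sum of squared deviations: (+1.2867)² + (−15.6753)² + (−12.3183)² + (+17.7307)² + (−8.6753)² + (−1.0223)² + (+6.4417)² + (−7.3403)² + (+15.4577)² + (+4.1147)² = 1141.0415
Variance = 1141.0415 / 9 = 126.7824
SE* = √126.7824

SE* = 11.260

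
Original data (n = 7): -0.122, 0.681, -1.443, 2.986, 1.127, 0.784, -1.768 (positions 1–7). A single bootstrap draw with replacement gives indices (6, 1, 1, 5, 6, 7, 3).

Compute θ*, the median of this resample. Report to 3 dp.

θ* = -0.122

Resample values: 0.784, -0.122, -0.122, 1.127, 0.784, -1.768, -1.443.
Sorted: -1.768, -1.443, -0.122, -0.122, 0.784, 0.784, 1.127
Median = middle value = -0.122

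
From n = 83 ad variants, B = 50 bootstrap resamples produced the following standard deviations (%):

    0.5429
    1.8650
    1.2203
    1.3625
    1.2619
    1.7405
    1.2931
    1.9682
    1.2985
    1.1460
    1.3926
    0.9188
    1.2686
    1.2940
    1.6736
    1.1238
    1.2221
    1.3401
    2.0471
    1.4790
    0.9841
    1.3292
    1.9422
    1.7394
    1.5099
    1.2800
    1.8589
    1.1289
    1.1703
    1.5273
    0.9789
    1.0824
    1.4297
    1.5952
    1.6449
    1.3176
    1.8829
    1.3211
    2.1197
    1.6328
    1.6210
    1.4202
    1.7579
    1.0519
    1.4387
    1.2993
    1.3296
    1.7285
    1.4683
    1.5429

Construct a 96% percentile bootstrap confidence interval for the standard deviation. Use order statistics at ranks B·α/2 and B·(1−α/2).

(0.5429, 2.0471)

Sorted replicates: 0.5429, 0.9188, 0.9789, 0.9841, 1.0519, 1.0824, 1.1238, 1.1289, 1.1460, 1.1703, 1.2203, 1.2221, 1.2619, 1.2686, 1.2800, 1.2931, 1.2940, 1.2985, 1.2993, 1.3176, 1.3211, 1.3292, 1.3296, 1.3401, 1.3625, 1.3926, 1.4202, 1.4297, 1.4387, 1.4683, 1.4790, 1.5099, 1.5273, 1.5429, 1.5952, 1.6210, 1.6328, 1.6449, 1.6736, 1.7285, 1.7394, 1.7405, 1.7579, 1.8589, 1.8650, 1.8829, 1.9422, 1.9682, 2.0471, 2.1197
α = 0.04; lower rank = 50 × 0.020 = 1; upper rank = 50 × 0.980 = 49.
The 1st smallest replicate is 0.5429; the 49th is 2.0471.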